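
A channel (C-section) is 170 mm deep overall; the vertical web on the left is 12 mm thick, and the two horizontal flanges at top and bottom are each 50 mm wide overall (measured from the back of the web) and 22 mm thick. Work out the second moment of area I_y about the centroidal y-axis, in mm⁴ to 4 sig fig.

I_y ≈ 8.000 × 10⁵ mm⁴

Break the section into simple shapes (no overlaps), measuring from the bottom-left corner of the bounding box.
Web: 12 × 170, A = 2 040 mm², x = 6 mm, Ī = 24 480 mm⁴.
Top flange (beyond web): 38 × 22, A = 836 mm², x = 31 mm, Ī = 100 599 mm⁴.
Bottom flange (beyond web): 38 × 22, A = 836 mm², x = 31 mm, Ī = 100 599 mm⁴.
Centroid: x̄ = ΣA·x / ΣA = 17.2608 mm.
Transfer each piece to the centroidal y-axis using Ī + A·d² with d = x − 17.2608:
  web: d = -11.2608 mm → contributes +283 162 mm⁴
  top flange (beyond web): d = 13.7392 mm → contributes +258 407 mm⁴
  bottom flange (beyond web): d = 13.7392 mm → contributes +258 407 mm⁴
Total I = 799 977 mm⁴.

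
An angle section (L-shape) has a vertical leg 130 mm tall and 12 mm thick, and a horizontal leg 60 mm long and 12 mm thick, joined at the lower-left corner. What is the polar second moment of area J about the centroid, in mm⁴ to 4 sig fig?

J ≈ 4.176 × 10⁶ mm⁴

Decompose the section into non-overlapping parts with the origin at the bottom-left of its bounding rectangle.
Vertical leg: 12 × 130, A = 1 560 mm², y = 65 mm, Ī = 2 197 000 mm⁴.
Horizontal leg (remainder): 48 × 12, A = 576 mm², y = 6 mm, Ī = 6 912 mm⁴.
Centroid: ȳ = ΣA·y / ΣA = 49.0899 mm.
Transfer each piece to the centroidal x-axis using Ī + A·d² with d = y − 49.0899:
  vertical leg: d = 15.9101 mm → contributes +2 591 885 mm⁴
  horizontal leg (remainder): d = -43.0899 mm → contributes +1 076 393 mm⁴
Total I = 3 668 279 mm⁴.
For the y-axis: x̄ = 14.0899 mm.
Repeating about the centroidal y-axis gives I_y = 507 919 mm⁴.
Polar second moment: J = I_x + I_y = 4 176 197 mm⁴.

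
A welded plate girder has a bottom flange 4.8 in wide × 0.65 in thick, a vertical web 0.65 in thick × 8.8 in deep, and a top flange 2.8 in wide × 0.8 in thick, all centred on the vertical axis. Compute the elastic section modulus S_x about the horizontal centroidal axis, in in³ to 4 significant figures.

Split into non-overlapping primitives; take the origin at the lower-left of the bounding box.
Bottom plate: 4.8 × 0.65, A = 3.12 in², y = 0.325 in, Ī = 0.10985 in⁴.
Web plate: 0.65 × 8.8, A = 5.72 in², y = 5.05 in, Ī = 36.9131 in⁴.
Top plate: 2.8 × 0.8, A = 2.24 in², y = 9.85 in, Ī = 0.119467 in⁴.
Centroid: ȳ = ΣA·y / ΣA = 4.68989 in.
Transfer each piece to the horizontal centroidal axis using Ī + A·d² with d = y − 4.68989:
  bottom plate: d = -4.36489 in → contributes +59.553 in⁴
  web plate: d = 0.360108 in → contributes +37.6548 in⁴
  top plate: d = 5.16011 in → contributes +59.7633 in⁴
Total I = 156.971 in⁴.
Extreme fibre distance c = 5.56011 in; S = I/c = 28.2317 in³.

S_x ≈ 28.23 in³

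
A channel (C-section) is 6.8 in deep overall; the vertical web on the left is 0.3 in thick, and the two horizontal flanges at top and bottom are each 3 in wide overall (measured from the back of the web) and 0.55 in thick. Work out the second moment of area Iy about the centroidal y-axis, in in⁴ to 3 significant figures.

Break the section into simple shapes (no overlaps), measuring from the bottom-left corner of the bounding box.
Web: 0.3 × 6.8, A = 2.04 in², x = 0.15 in, Ī = 0.0153 in⁴.
Top flange (beyond web): 2.7 × 0.55, A = 1.485 in², x = 1.65 in, Ī = 0.90214 in⁴.
Bottom flange (beyond web): 2.7 × 0.55, A = 1.485 in², x = 1.65 in, Ī = 0.90214 in⁴.
Centroid: x̄ = ΣA·x / ΣA = 1.0392 in.
Transfer each piece to the centroidal y-axis using Ī + A·d² with d = x − 1.0392:
  web: d = -0.88922 in → contributes +1.6284 in⁴
  top flange (beyond web): d = 0.61078 in → contributes +1.4561 in⁴
  bottom flange (beyond web): d = 0.61078 in → contributes +1.4561 in⁴
Total I = 4.5406 in⁴.

Iy ≈ 4.54 in⁴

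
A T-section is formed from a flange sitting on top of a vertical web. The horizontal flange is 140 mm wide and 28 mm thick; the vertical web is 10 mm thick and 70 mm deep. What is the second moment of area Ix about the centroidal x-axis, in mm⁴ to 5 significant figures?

Ix ≈ 1.9680 × 10⁶ mm⁴

Break the section into simple shapes (no overlaps), measuring from the bottom-left corner of the bounding box.
Flange: 140 × 28, A = 3 920 mm², y = 84 mm, Ī = 256106.7 mm⁴.
Web: 10 × 70, A = 700 mm², y = 35 mm, Ī = 285833.3 mm⁴.
Centroid: ȳ = ΣA·y / ΣA = 76.57576 mm.
Transfer each piece to the centroidal x-axis using Ī + A·d² with d = y − 76.57576:
  flange: d = 7.424242 mm → contributes +472174.6 mm⁴
  web: d = -41.57576 mm → contributes +1 495 814 mm⁴
Total I = 1 967 988 mm⁴.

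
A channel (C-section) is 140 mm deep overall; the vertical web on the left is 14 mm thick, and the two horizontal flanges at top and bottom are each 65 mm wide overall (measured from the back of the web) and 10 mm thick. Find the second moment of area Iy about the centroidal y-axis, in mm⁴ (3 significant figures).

Iy ≈ 9.62 × 10⁵ mm⁴

Split into non-overlapping primitives; take the origin at the lower-left of the bounding box.
Web: 14 × 140, A = 1 960 mm², x = 7 mm, Ī = 32 013 mm⁴.
Top flange (beyond web): 51 × 10, A = 510 mm², x = 39.5 mm, Ī = 110 543 mm⁴.
Bottom flange (beyond web): 51 × 10, A = 510 mm², x = 39.5 mm, Ī = 110 543 mm⁴.
Centroid: x̄ = ΣA·x / ΣA = 18.124 mm.
Transfer each piece to the centroidal y-axis using Ī + A·d² with d = x − 18.124:
  web: d = -11.124 mm → contributes +274 557 mm⁴
  top flange (beyond web): d = 21.376 mm → contributes +343 575 mm⁴
  bottom flange (beyond web): d = 21.376 mm → contributes +343 575 mm⁴
Total I = 961 707 mm⁴.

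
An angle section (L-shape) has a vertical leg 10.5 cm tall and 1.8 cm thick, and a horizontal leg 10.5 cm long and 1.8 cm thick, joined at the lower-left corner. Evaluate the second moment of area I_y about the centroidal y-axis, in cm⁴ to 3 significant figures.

Split into non-overlapping primitives; take the origin at the lower-left of the bounding box.
Vertical leg: 1.8 × 10.5, A = 18.9 cm², x = 0.9 cm, Ī = 5.103 cm⁴.
Horizontal leg (remainder): 8.7 × 1.8, A = 15.66 cm², x = 6.15 cm, Ī = 98.775 cm⁴.
Centroid: x̄ = ΣA·x / ΣA = 3.2789 cm.
Transfer each piece to the centroidal y-axis using Ī + A·d² with d = x − 3.2789:
  vertical leg: d = -2.3789 cm → contributes +112.06 cm⁴
  horizontal leg (remainder): d = 2.8711 cm → contributes +227.86 cm⁴
Total I = 339.93 cm⁴.

I_y ≈ 340 cm⁴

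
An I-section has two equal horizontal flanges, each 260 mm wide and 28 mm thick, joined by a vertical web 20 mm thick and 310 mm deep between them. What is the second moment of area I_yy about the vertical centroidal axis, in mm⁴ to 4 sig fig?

Break the section into simple shapes (no overlaps), measuring from the bottom-left corner of the bounding box.
Bottom flange: 260 × 28, A = 7 280 mm², x = 130 mm, Ī = 41 010 667 mm⁴.
Web: 20 × 310, A = 6 200 mm², x = 130 mm, Ī = 206 667 mm⁴.
Top flange: 260 × 28, A = 7 280 mm², x = 130 mm, Ī = 41 010 667 mm⁴.
By symmetry the centroid is at mid-width, x̄ = 130 mm.
All pieces are centred on the vertical centroidal axis, so I = ΣĪ = 82 228 000 mm⁴.

I_yy ≈ 8.223 × 10⁷ mm⁴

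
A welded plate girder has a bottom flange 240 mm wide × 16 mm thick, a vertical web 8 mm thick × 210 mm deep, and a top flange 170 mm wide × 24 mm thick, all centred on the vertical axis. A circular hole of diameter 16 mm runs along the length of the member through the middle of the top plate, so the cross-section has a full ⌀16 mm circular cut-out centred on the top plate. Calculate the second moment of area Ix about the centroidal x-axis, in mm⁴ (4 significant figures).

Ix ≈ 1.085 × 10⁸ mm⁴

Treat the section as a set of non-overlapping primitives; coordinates are from the bounding-box lower-left.
Bottom plate: 240 × 16, A = 3 840 mm², y = 8 mm, Ī = 81 920 mm⁴.
Web plate: 8 × 210, A = 1 680 mm², y = 121 mm, Ī = 6 174 000 mm⁴.
Top plate: 170 × 24, A = 4 080 mm², y = 238 mm, Ī = 195 840 mm⁴.
Hole (subtracted): ⌀16, A = 201.062 mm², y = 238 mm, Ī = 3216.99 mm⁴.
Centroid: ȳ = ΣA·y / ΣA = 123.119 mm.
Transfer each piece to the centroidal x-axis using Ī + A·d² with d = y − 123.119:
  bottom plate: d = -115.119 mm → contributes +50 971 019 mm⁴
  web plate: d = -2.11894 mm → contributes +6 181 543 mm⁴
  top plate: d = 114.881 mm → contributes +54 042 288 mm⁴
  hole: d = 114.881 mm → contributes −2 656 764 mm⁴
Total I = 108 538 086 mm⁴.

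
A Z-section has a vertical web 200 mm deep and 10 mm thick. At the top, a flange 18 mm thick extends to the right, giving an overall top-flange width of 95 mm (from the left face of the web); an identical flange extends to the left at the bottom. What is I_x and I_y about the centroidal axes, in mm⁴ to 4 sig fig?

Decompose the section into non-overlapping parts with the origin at the bottom-left of its bounding rectangle.
Web: 10 × 200, A = 2 000 mm², y = 100 mm, Ī = 6 666 667 mm⁴.
Top flange (beyond web): 85 × 18, A = 1 530 mm², y = 191 mm, Ī = 41 310 mm⁴.
Bottom flange (beyond web): 85 × 18, A = 1 530 mm², y = 9 mm, Ī = 41 310 mm⁴.
Centroid: ȳ = ΣA·y / ΣA = 100 mm.
Transfer each piece to the centroidal x-axis using Ī + A·d² with d = y − 100:
  web: d = 0 mm → contributes +6 666 667 mm⁴
  top flange (beyond web): d = 91 mm → contributes +12 711 240 mm⁴
  bottom flange (beyond web): d = -91 mm → contributes +12 711 240 mm⁴
Total I = 32 089 147 mm⁴.
For the y-axis: x̄ = 90 mm.
Repeating about the centroidal y-axis gives I_y = 8 763 167 mm⁴.

I_x ≈ 3.209 × 10⁷ mm⁴, I_y ≈ 8.763 × 10⁶ mm⁴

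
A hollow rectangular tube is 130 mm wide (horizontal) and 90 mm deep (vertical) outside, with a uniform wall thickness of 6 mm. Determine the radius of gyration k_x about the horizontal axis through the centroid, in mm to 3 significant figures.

k_x ≈ 36.0 mm

Split into non-overlapping primitives; take the origin at the lower-left of the bounding box.
Outer rectangle: 130 × 90, A = 11 700 mm², y = 45 mm, Ī = 7 897 500 mm⁴.
Inner void (subtracted): 118 × 78, A = 9 204 mm², y = 45 mm, Ī = 4 666 428 mm⁴.
By symmetry the centroid is at mid-height, ȳ = 45 mm.
All pieces are centred on the horizontal axis through the centroid, so I = ΣĪ (holes subtracted) = 3 231 072 mm⁴.
Radius of gyration: k = √(I/A) = √(3 231 072 / 2 496) = 35.979 mm.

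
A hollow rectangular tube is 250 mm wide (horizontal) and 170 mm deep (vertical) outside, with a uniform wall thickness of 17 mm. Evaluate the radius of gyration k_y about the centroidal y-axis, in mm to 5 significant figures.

Break the section into simple shapes (no overlaps), measuring from the bottom-left corner of the bounding box.
Outer rectangle: 250 × 170, A = 42 500 mm², x = 125 mm, Ī = 221 354 167 mm⁴.
Inner void (subtracted): 216 × 136, A = 29 376 mm², x = 125 mm, Ī = 114 213 888 mm⁴.
By symmetry the centroid is at mid-width, x̄ = 125 mm.
All pieces are centred on the centroidal y-axis, so I = ΣĪ (holes subtracted) = 107 140 279 mm⁴.
Radius of gyration: k = √(I/A) = √(107 140 279 / 13 124) = 90.35315 mm.

k_y ≈ 90.353 mm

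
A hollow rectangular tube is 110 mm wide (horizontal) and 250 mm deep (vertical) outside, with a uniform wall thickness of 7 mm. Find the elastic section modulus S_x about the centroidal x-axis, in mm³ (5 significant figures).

S_x ≈ 3.0460 × 10⁵ mm³

Split into non-overlapping primitives; take the origin at the lower-left of the bounding box.
Outer rectangle: 110 × 250, A = 27 500 mm², y = 125 mm, Ī = 143 229 167 mm⁴.
Inner void (subtracted): 96 × 236, A = 22 656 mm², y = 125 mm, Ī = 105 154 048 mm⁴.
By symmetry the centroid is at mid-height, ȳ = 125 mm.
All pieces are centred on the centroidal x-axis, so I = ΣĪ (holes subtracted) = 38 075 119 mm⁴.
Extreme fibre distance c = 125 mm; S = I/c = 304600.9 mm³.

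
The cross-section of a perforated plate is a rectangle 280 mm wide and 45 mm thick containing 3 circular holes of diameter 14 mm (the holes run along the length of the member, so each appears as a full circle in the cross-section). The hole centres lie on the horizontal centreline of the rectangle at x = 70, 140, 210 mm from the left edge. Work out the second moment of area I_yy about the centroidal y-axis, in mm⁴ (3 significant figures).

Split into non-overlapping primitives; take the origin at the lower-left of the bounding box.
Plate: 280 × 45, A = 12 600 mm², x = 140 mm, Ī = 82 320 000 mm⁴.
Hole 1 (subtracted): ⌀14, A = 153.94 mm², x = 70 mm, Ī = 1885.7 mm⁴.
Hole 2 (subtracted): ⌀14, A = 153.94 mm², x = 140 mm, Ī = 1885.7 mm⁴.
Hole 3 (subtracted): ⌀14, A = 153.94 mm², x = 210 mm, Ī = 1885.7 mm⁴.
By symmetry the centroid is at mid-width, x̄ = 140 mm.
Transfer each piece to the centroidal y-axis using Ī + A·d² with d = x − 140:
  plate: d = 0 mm → contributes +82 320 000 mm⁴
  hole 1: d = -70 mm → contributes −756 182 mm⁴
  hole 2: d = 0 mm → contributes −1885.7 mm⁴
  hole 3: d = 70 mm → contributes −756 182 mm⁴
Total I = 80 805 750 mm⁴.

I_yy ≈ 8.08 × 10⁷ mm⁴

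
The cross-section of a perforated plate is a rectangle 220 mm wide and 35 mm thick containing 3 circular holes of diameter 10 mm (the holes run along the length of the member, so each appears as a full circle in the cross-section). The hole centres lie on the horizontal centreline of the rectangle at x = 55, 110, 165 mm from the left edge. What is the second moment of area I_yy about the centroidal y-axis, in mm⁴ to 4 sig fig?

I_yy ≈ 3.058 × 10⁷ mm⁴

Treat the section as a set of non-overlapping primitives; coordinates are from the bounding-box lower-left.
Plate: 220 × 35, A = 7 700 mm², x = 110 mm, Ī = 31 056 667 mm⁴.
Hole 1 (subtracted): ⌀10, A = 78.5398 mm², x = 55 mm, Ī = 490.874 mm⁴.
Hole 2 (subtracted): ⌀10, A = 78.5398 mm², x = 110 mm, Ī = 490.874 mm⁴.
Hole 3 (subtracted): ⌀10, A = 78.5398 mm², x = 165 mm, Ī = 490.874 mm⁴.
By symmetry the centroid is at mid-width, x̄ = 110 mm.
Transfer each piece to the centroidal y-axis using Ī + A·d² with d = x − 110:
  plate: d = 0 mm → contributes +31 056 667 mm⁴
  hole 1: d = -55 mm → contributes −238 074 mm⁴
  hole 2: d = 0 mm → contributes −490.874 mm⁴
  hole 3: d = 55 mm → contributes −238 074 mm⁴
Total I = 30 580 028 mm⁴.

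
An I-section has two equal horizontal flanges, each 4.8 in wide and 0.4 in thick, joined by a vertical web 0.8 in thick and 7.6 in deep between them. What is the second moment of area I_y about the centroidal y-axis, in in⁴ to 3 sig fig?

Split into non-overlapping primitives; take the origin at the lower-left of the bounding box.
Bottom flange: 4.8 × 0.4, A = 1.92 in², x = 2.4 in, Ī = 3.6864 in⁴.
Web: 0.8 × 7.6, A = 6.08 in², x = 2.4 in, Ī = 0.32427 in⁴.
Top flange: 4.8 × 0.4, A = 1.92 in², x = 2.4 in, Ī = 3.6864 in⁴.
By symmetry the centroid is at mid-width, x̄ = 2.4 in.
All pieces are centred on the centroidal y-axis, so I = ΣĪ = 7.6971 in⁴.

I_y ≈ 7.70 in⁴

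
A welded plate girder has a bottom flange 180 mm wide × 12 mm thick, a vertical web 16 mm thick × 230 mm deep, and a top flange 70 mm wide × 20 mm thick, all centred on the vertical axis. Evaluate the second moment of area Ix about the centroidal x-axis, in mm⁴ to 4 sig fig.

Ix ≈ 6.876 × 10⁷ mm⁴

Split into non-overlapping primitives; take the origin at the lower-left of the bounding box.
Bottom plate: 180 × 12, A = 2 160 mm², y = 6 mm, Ī = 25 920 mm⁴.
Web plate: 16 × 230, A = 3 680 mm², y = 127 mm, Ī = 16 222 667 mm⁴.
Top plate: 70 × 20, A = 1 400 mm², y = 252 mm, Ī = 46666.7 mm⁴.
Centroid: ȳ = ΣA·y / ΣA = 115.072 mm.
Transfer each piece to the centroidal x-axis using Ī + A·d² with d = y − 115.072:
  bottom plate: d = -109.072 mm → contributes +25 722 711 mm⁴
  web plate: d = 11.9282 mm → contributes +16 746 262 mm⁴
  top plate: d = 136.928 mm → contributes +26 295 723 mm⁴
Total I = 68 764 696 mm⁴.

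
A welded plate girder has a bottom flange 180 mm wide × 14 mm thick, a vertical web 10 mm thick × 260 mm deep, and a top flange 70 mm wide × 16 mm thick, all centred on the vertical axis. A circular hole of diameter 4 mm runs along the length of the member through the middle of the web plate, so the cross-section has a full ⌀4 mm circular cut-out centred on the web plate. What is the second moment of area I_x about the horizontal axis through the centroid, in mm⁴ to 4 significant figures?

I_x ≈ 7.750 × 10⁷ mm⁴

Split into non-overlapping primitives; take the origin at the lower-left of the bounding box.
Bottom plate: 180 × 14, A = 2 520 mm², y = 7 mm, Ī = 41 160 mm⁴.
Web plate: 10 × 260, A = 2 600 mm², y = 144 mm, Ī = 14 646 667 mm⁴.
Top plate: 70 × 16, A = 1 120 mm², y = 282 mm, Ī = 23893.3 mm⁴.
Hole (subtracted): ⌀4, A = 12.5664 mm², y = 144 mm, Ī = 12.5664 mm⁴.
Centroid: ȳ = ΣA·y / ΣA = 113.381 mm.
Transfer each piece to the horizontal axis through the centroid using Ī + A·d² with d = y − 113.381:
  bottom plate: d = -106.381 mm → contributes +28 559 601 mm⁴
  web plate: d = 30.6194 mm → contributes +17 084 283 mm⁴
  top plate: d = 168.619 mm → contributes +31 868 279 mm⁴
  hole: d = 30.6194 mm → contributes −11794.1 mm⁴
Total I = 77 500 369 mm⁴.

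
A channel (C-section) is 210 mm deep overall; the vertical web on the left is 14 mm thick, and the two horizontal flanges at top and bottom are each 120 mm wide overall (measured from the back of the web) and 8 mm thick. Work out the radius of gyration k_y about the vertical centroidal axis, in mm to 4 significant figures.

k_y ≈ 34.47 mm

Break the section into simple shapes (no overlaps), measuring from the bottom-left corner of the bounding box.
Web: 14 × 210, A = 2 940 mm², x = 7 mm, Ī = 48 020 mm⁴.
Top flange (beyond web): 106 × 8, A = 848 mm², x = 67 mm, Ī = 794 011 mm⁴.
Bottom flange (beyond web): 106 × 8, A = 848 mm², x = 67 mm, Ī = 794 011 mm⁴.
Centroid: x̄ = ΣA·x / ΣA = 28.95 mm.
Transfer each piece to the vertical centroidal axis using Ī + A·d² with d = x − 28.95:
  web: d = -21.95 mm → contributes +1 464 514 mm⁴
  top flange (beyond web): d = 38.05 mm → contributes +2 021 750 mm⁴
  bottom flange (beyond web): d = 38.05 mm → contributes +2 021 750 mm⁴
Total I = 5 508 014 mm⁴.
Radius of gyration: k = √(I/A) = √(5 508 014 / 4 636) = 34.4688 mm.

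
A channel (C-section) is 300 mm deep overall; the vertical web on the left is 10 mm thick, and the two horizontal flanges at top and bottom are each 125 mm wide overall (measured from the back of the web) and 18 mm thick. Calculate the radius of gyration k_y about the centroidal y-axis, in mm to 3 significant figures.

Break the section into simple shapes (no overlaps), measuring from the bottom-left corner of the bounding box.
Web: 10 × 300, A = 3 000 mm², x = 5 mm, Ī = 25 000 mm⁴.
Top flange (beyond web): 115 × 18, A = 2 070 mm², x = 67.5 mm, Ī = 2 281 313 mm⁴.
Bottom flange (beyond web): 115 × 18, A = 2 070 mm², x = 67.5 mm, Ī = 2 281 313 mm⁴.
Centroid: x̄ = ΣA·x / ΣA = 41.239 mm.
Transfer each piece to the centroidal y-axis using Ī + A·d² with d = x − 41.239:
  web: d = -36.239 mm → contributes +3 964 903 mm⁴
  top flange (beyond web): d = 26.261 mm → contributes +3 708 814 mm⁴
  bottom flange (beyond web): d = 26.261 mm → contributes +3 708 814 mm⁴
Total I = 11 382 530 mm⁴.
Radius of gyration: k = √(I/A) = √(11 382 530 / 7 140) = 39.927 mm.

k_y ≈ 39.9 mm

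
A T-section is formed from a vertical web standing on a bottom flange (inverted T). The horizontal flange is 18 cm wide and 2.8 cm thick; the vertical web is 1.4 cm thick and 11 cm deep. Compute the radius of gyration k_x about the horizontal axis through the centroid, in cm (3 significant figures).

k_x ≈ 3.38 cm

Split into non-overlapping primitives; take the origin at the lower-left of the bounding box.
Flange: 18 × 2.8, A = 50.4 cm², y = 1.4 cm, Ī = 32.928 cm⁴.
Web: 1.4 × 11, A = 15.4 cm², y = 8.3 cm, Ī = 155.28 cm⁴.
Centroid: ȳ = ΣA·y / ΣA = 3.0149 cm.
Transfer each piece to the horizontal axis through the centroid using Ī + A·d² with d = y − 3.0149:
  flange: d = -1.6149 cm → contributes +164.37 cm⁴
  web: d = 5.2851 cm → contributes +585.44 cm⁴
Total I = 749.81 cm⁴.
Radius of gyration: k = √(I/A) = √(749.81 / 65.8) = 3.3757 cm.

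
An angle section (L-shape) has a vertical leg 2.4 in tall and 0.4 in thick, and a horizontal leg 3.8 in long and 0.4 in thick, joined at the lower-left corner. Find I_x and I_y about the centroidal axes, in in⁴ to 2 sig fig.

Break the section into simple shapes (no overlaps), measuring from the bottom-left corner of the bounding box.
Vertical leg: 0.4 × 2.4, A = 0.96 in², y = 1.2 in, Ī = 0.4608 in⁴.
Horizontal leg (remainder): 3.4 × 0.4, A = 1.36 in², y = 0.2 in, Ī = 0.01813 in⁴.
Centroid: ȳ = ΣA·y / ΣA = 0.6138 in.
Transfer each piece to the centroidal x-axis using Ī + A·d² with d = y − 0.6138:
  vertical leg: d = 0.5862 in → contributes +0.7907 in⁴
  horizontal leg (remainder): d = -0.4138 in → contributes +0.251 in⁴
Total I = 1.042 in⁴.
For the y-axis: x̄ = 1.314 in.
Repeating about the centroidal y-axis gives I_y = 3.354 in⁴.

I_x ≈ 1.0 in⁴, I_y ≈ 3.4 in⁴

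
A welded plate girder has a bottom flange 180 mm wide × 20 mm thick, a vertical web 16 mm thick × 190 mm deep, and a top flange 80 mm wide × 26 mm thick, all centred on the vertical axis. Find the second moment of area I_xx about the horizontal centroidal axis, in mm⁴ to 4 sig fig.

Decompose the section into non-overlapping parts with the origin at the bottom-left of its bounding rectangle.
Bottom plate: 180 × 20, A = 3 600 mm², y = 10 mm, Ī = 120 000 mm⁴.
Web plate: 16 × 190, A = 3 040 mm², y = 115 mm, Ī = 9 145 333 mm⁴.
Top plate: 80 × 26, A = 2 080 mm², y = 223 mm, Ī = 117 173 mm⁴.
Centroid: ȳ = ΣA·y / ΣA = 97.4128 mm.
Transfer each piece to the horizontal centroidal axis using Ī + A·d² with d = y − 97.4128:
  bottom plate: d = -87.4128 mm → contributes +27 627 619 mm⁴
  web plate: d = 17.5872 mm → contributes +10 085 630 mm⁴
  top plate: d = 125.587 mm → contributes +32 923 212 mm⁴
Total I = 70 636 460 mm⁴.

I_xx ≈ 7.064 × 10⁷ mm⁴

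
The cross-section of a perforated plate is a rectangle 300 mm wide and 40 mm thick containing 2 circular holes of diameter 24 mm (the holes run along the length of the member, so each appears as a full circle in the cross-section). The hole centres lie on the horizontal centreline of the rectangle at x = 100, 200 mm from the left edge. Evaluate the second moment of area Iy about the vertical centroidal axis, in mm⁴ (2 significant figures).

Iy ≈ 8.8 × 10⁷ mm⁴

Split into non-overlapping primitives; take the origin at the lower-left of the bounding box.
Plate: 300 × 40, A = 12 000 mm², x = 150 mm, Ī = 90 000 000 mm⁴.
Hole 1 (subtracted): ⌀24, A = 452.4 mm², x = 100 mm, Ī = 16 286 mm⁴.
Hole 2 (subtracted): ⌀24, A = 452.4 mm², x = 200 mm, Ī = 16 286 mm⁴.
By symmetry the centroid is at mid-width, x̄ = 150 mm.
Transfer each piece to the vertical centroidal axis using Ī + A·d² with d = x − 150:
  plate: d = 0 mm → contributes +90 000 000 mm⁴
  hole 1: d = -50 mm → contributes −1 147 259 mm⁴
  hole 2: d = 50 mm → contributes −1 147 259 mm⁴
Total I = 87 705 481 mm⁴.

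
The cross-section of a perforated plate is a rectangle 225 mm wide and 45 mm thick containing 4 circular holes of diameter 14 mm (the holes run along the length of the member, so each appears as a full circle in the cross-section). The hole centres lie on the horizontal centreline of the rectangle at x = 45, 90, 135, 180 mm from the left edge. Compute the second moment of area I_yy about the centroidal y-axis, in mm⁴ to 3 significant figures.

Decompose the section into non-overlapping parts with the origin at the bottom-left of its bounding rectangle.
Plate: 225 × 45, A = 10 125 mm², x = 112.5 mm, Ī = 42 714 844 mm⁴.
Hole 1 (subtracted): ⌀14, A = 153.94 mm², x = 45 mm, Ī = 1885.7 mm⁴.
Hole 2 (subtracted): ⌀14, A = 153.94 mm², x = 90 mm, Ī = 1885.7 mm⁴.
Hole 3 (subtracted): ⌀14, A = 153.94 mm², x = 135 mm, Ī = 1885.7 mm⁴.
Hole 4 (subtracted): ⌀14, A = 153.94 mm², x = 180 mm, Ī = 1885.7 mm⁴.
By symmetry the centroid is at mid-width, x̄ = 112.5 mm.
Transfer each piece to the centroidal y-axis using Ī + A·d² with d = x − 112.5:
  plate: d = 0 mm → contributes +42 714 844 mm⁴
  hole 1: d = -67.5 mm → contributes −703 266 mm⁴
  hole 2: d = -22.5 mm → contributes −79 817 mm⁴
  hole 3: d = 22.5 mm → contributes −79 817 mm⁴
  hole 4: d = 67.5 mm → contributes −703 266 mm⁴
Total I = 41 148 678 mm⁴.

I_yy ≈ 4.11 × 10⁷ mm⁴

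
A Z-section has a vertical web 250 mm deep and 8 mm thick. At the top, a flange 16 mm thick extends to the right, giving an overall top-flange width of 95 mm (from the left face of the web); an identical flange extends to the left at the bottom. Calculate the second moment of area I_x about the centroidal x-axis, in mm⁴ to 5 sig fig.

Treat the section as a set of non-overlapping primitives; coordinates are from the bounding-box lower-left.
Web: 8 × 250, A = 2 000 mm², y = 125 mm, Ī = 10 416 667 mm⁴.
Top flange (beyond web): 87 × 16, A = 1 392 mm², y = 242 mm, Ī = 29 696 mm⁴.
Bottom flange (beyond web): 87 × 16, A = 1 392 mm², y = 8 mm, Ī = 29 696 mm⁴.
Centroid: ȳ = ΣA·y / ΣA = 125 mm.
Transfer each piece to the centroidal x-axis using Ī + A·d² with d = y − 125:
  web: d = 0 mm → contributes +10 416 667 mm⁴
  top flange (beyond web): d = 117 mm → contributes +19 084 784 mm⁴
  bottom flange (beyond web): d = -117 mm → contributes +19 084 784 mm⁴
Total I = 48 586 235 mm⁴.

I_x ≈ 4.8586 × 10⁷ mm⁴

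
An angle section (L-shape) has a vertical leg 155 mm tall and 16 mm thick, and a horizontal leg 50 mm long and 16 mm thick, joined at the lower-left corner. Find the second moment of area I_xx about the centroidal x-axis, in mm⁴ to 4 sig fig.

Treat the section as a set of non-overlapping primitives; coordinates are from the bounding-box lower-left.
Vertical leg: 16 × 155, A = 2 480 mm², y = 77.5 mm, Ī = 4 965 167 mm⁴.
Horizontal leg (remainder): 34 × 16, A = 544 mm², y = 8 mm, Ī = 11605.3 mm⁴.
Centroid: ȳ = ΣA·y / ΣA = 64.9974 mm.
Transfer each piece to the centroidal x-axis using Ī + A·d² with d = y − 64.9974:
  vertical leg: d = 12.5026 mm → contributes +5 352 831 mm⁴
  horizontal leg (remainder): d = -56.9974 mm → contributes +1 778 897 mm⁴
Total I = 7 131 728 mm⁴.

I_xx ≈ 7.132 × 10⁶ mm⁴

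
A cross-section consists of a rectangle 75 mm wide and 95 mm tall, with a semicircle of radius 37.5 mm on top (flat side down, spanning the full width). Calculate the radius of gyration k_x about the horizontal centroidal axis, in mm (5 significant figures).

Treat the section as a set of non-overlapping primitives; coordinates are from the bounding-box lower-left.
Rectangular body: 75 × 95, A = 7 125 mm², y = 47.5 mm, Ī = 5 358 594 mm⁴.
Semicircular cap: semicircle r = 37.5, A = 2208.932 mm², y = 110.9155 mm, Ī = 217048.7 mm⁴.
Centroid: ȳ = ΣA·y / ΣA = 62.50767 mm.
Transfer each piece to the horizontal centroidal axis using Ī + A·d² with d = y − 62.50767:
  rectangular body: d = -15.00767 mm → contributes +6 963 358 mm⁴
  semicircular cap: d = 48.40783 mm → contributes +5 393 279 mm⁴
Total I = 12 356 637 mm⁴.
Radius of gyration: k = √(I/A) = √(12 356 637 / 9333.932) = 36.38462 mm.

k_x ≈ 36.385 mm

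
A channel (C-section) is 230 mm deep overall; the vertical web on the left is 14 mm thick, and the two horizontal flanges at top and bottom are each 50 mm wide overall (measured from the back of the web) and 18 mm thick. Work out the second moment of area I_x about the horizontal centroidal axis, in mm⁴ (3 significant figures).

Decompose the section into non-overlapping parts with the origin at the bottom-left of its bounding rectangle.
Web: 14 × 230, A = 3 220 mm², y = 115 mm, Ī = 14 194 833 mm⁴.
Top flange (beyond web): 36 × 18, A = 648 mm², y = 221 mm, Ī = 17 496 mm⁴.
Bottom flange (beyond web): 36 × 18, A = 648 mm², y = 9 mm, Ī = 17 496 mm⁴.
By symmetry the centroid is at mid-height, ȳ = 115 mm.
Transfer each piece to the horizontal centroidal axis using Ī + A·d² with d = y − 115:
  web: d = 0 mm → contributes +14 194 833 mm⁴
  top flange (beyond web): d = 106 mm → contributes +7 298 424 mm⁴
  bottom flange (beyond web): d = -106 mm → contributes +7 298 424 mm⁴
Total I = 28 791 681 mm⁴.

I_x ≈ 2.88 × 10⁷ mm⁴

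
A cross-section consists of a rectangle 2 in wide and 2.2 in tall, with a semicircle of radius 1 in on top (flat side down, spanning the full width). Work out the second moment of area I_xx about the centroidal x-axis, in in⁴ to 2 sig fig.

Decompose the section into non-overlapping parts with the origin at the bottom-left of its bounding rectangle.
Rectangular body: 2 × 2.2, A = 4.4 in², y = 1.1 in, Ī = 1.775 in⁴.
Semicircular cap: semicircle r = 1, A = 1.571 in², y = 2.624 in, Ī = 0.1098 in⁴.
Centroid: ȳ = ΣA·y / ΣA = 1.501 in.
Transfer each piece to the centroidal x-axis using Ī + A·d² with d = y − 1.501:
  rectangular body: d = -0.401 in → contributes +2.482 in⁴
  semicircular cap: d = 1.123 in → contributes +2.092 in⁴
Total I = 4.574 in⁴.

I_xx ≈ 4.6 in⁴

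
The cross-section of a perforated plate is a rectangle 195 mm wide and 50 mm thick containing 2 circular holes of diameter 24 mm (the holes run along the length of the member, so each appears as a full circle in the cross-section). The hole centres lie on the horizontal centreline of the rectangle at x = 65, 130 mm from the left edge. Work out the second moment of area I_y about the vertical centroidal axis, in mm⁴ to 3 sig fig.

Split into non-overlapping primitives; take the origin at the lower-left of the bounding box.
Plate: 195 × 50, A = 9 750 mm², x = 97.5 mm, Ī = 30 895 313 mm⁴.
Hole 1 (subtracted): ⌀24, A = 452.39 mm², x = 65 mm, Ī = 16 286 mm⁴.
Hole 2 (subtracted): ⌀24, A = 452.39 mm², x = 130 mm, Ī = 16 286 mm⁴.
By symmetry the centroid is at mid-width, x̄ = 97.5 mm.
Transfer each piece to the vertical centroidal axis using Ī + A·d² with d = x − 97.5:
  plate: d = 0 mm → contributes +30 895 313 mm⁴
  hole 1: d = -32.5 mm → contributes −494 122 mm⁴
  hole 2: d = 32.5 mm → contributes −494 122 mm⁴
Total I = 29 907 068 mm⁴.

I_y ≈ 2.99 × 10⁷ mm⁴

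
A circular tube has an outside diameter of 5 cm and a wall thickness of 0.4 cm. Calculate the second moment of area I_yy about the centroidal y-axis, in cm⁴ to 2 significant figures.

Decompose the section into non-overlapping parts with the origin at the bottom-left of its bounding rectangle.
Outer circle: ⌀5, A = 19.63 cm², x = 2.5 cm, Ī = 30.68 cm⁴.
Bore (subtracted): ⌀4.2, A = 13.85 cm², x = 2.5 cm, Ī = 15.27 cm⁴.
By symmetry the centroid is at mid-width, x̄ = 2.5 cm.
All pieces are centred on the centroidal y-axis, so I = ΣĪ (holes subtracted) = 15.41 cm⁴.

I_yy ≈ 15 cm⁴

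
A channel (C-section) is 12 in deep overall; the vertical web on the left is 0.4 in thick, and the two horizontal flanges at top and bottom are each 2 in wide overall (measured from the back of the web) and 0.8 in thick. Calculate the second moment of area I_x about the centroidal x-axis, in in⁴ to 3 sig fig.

Break the section into simple shapes (no overlaps), measuring from the bottom-left corner of the bounding box.
Web: 0.4 × 12, A = 4.8 in², y = 6 in, Ī = 57.6 in⁴.
Top flange (beyond web): 1.6 × 0.8, A = 1.28 in², y = 11.6 in, Ī = 0.068267 in⁴.
Bottom flange (beyond web): 1.6 × 0.8, A = 1.28 in², y = 0.4 in, Ī = 0.068267 in⁴.
By symmetry the centroid is at mid-height, ȳ = 6 in.
Transfer each piece to the centroidal x-axis using Ī + A·d² with d = y − 6:
  web: d = 0 in → contributes +57.6 in⁴
  top flange (beyond web): d = 5.6 in → contributes +40.209 in⁴
  bottom flange (beyond web): d = -5.6 in → contributes +40.209 in⁴
Total I = 138.02 in⁴.

I_x ≈ 138 in⁴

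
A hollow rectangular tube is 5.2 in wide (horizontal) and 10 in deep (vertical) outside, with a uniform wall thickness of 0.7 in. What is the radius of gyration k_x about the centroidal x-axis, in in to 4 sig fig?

Split into non-overlapping primitives; take the origin at the lower-left of the bounding box.
Outer rectangle: 5.2 × 10, A = 52 in², y = 5 in, Ī = 433.333 in⁴.
Inner void (subtracted): 3.8 × 8.6, A = 32.68 in², y = 5 in, Ī = 201.418 in⁴.
By symmetry the centroid is at mid-height, ȳ = 5 in.
All pieces are centred on the centroidal x-axis, so I = ΣĪ (holes subtracted) = 231.916 in⁴.
Radius of gyration: k = √(I/A) = √(231.916 / 19.32) = 3.46467 in.

k_x ≈ 3.465 in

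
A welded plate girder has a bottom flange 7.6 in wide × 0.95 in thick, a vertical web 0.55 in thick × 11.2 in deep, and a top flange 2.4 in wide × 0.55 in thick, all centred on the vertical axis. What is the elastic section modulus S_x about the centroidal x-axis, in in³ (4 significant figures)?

Decompose the section into non-overlapping parts with the origin at the bottom-left of its bounding rectangle.
Bottom plate: 7.6 × 0.95, A = 7.22 in², y = 0.475 in, Ī = 0.543004 in⁴.
Web plate: 0.55 × 11.2, A = 6.16 in², y = 6.55 in, Ī = 64.3925 in⁴.
Top plate: 2.4 × 0.55, A = 1.32 in², y = 12.425 in, Ī = 0.033275 in⁴.
Centroid: ȳ = ΣA·y / ΣA = 4.09378 in.
Transfer each piece to the centroidal x-axis using Ī + A·d² with d = y − 4.09378:
  bottom plate: d = -3.61878 in → contributes +95.0928 in⁴
  web plate: d = 2.45622 in → contributes +101.556 in⁴
  top plate: d = 8.33122 in → contributes +91.6536 in⁴
Total I = 288.302 in⁴.
Extreme fibre distance c = 8.60622 in; S = I/c = 33.4993 in³.

S_x ≈ 33.50 in³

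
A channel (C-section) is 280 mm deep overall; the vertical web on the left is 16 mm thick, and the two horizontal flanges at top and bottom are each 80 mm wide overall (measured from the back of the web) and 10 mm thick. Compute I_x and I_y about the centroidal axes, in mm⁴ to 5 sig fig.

I_x ≈ 5.2608 × 10⁷ mm⁴, I_y ≈ 2.1254 × 10⁶ mm⁴

Treat the section as a set of non-overlapping primitives; coordinates are from the bounding-box lower-left.
Web: 16 × 280, A = 4 480 mm², y = 140 mm, Ī = 29 269 333 mm⁴.
Top flange (beyond web): 64 × 10, A = 640 mm², y = 275 mm, Ī = 5333.333 mm⁴.
Bottom flange (beyond web): 64 × 10, A = 640 mm², y = 5 mm, Ī = 5333.333 mm⁴.
By symmetry the centroid is at mid-height, ȳ = 140 mm.
Transfer each piece to the centroidal x-axis using Ī + A·d² with d = y − 140:
  web: d = 0 mm → contributes +29 269 333 mm⁴
  top flange (beyond web): d = 135 mm → contributes +11 669 333 mm⁴
  bottom flange (beyond web): d = -135 mm → contributes +11 669 333 mm⁴
Total I = 52 608 000 mm⁴.
For the y-axis: x̄ = 16.88889 mm.
Repeating about the centroidal y-axis gives I_y = 2 125 369 mm⁴.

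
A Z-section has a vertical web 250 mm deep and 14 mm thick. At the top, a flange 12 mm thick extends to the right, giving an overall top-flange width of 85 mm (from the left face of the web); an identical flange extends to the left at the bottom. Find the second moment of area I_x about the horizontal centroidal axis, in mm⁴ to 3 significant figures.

I_x ≈ 4.24 × 10⁷ mm⁴

Decompose the section into non-overlapping parts with the origin at the bottom-left of its bounding rectangle.
Web: 14 × 250, A = 3 500 mm², y = 125 mm, Ī = 18 229 167 mm⁴.
Top flange (beyond web): 71 × 12, A = 852 mm², y = 244 mm, Ī = 10 224 mm⁴.
Bottom flange (beyond web): 71 × 12, A = 852 mm², y = 6 mm, Ī = 10 224 mm⁴.
Centroid: ȳ = ΣA·y / ΣA = 125 mm.
Transfer each piece to the horizontal centroidal axis using Ī + A·d² with d = y − 125:
  web: d = 0 mm → contributes +18 229 167 mm⁴
  top flange (beyond web): d = 119 mm → contributes +12 075 396 mm⁴
  bottom flange (beyond web): d = -119 mm → contributes +12 075 396 mm⁴
Total I = 42 379 959 mm⁴.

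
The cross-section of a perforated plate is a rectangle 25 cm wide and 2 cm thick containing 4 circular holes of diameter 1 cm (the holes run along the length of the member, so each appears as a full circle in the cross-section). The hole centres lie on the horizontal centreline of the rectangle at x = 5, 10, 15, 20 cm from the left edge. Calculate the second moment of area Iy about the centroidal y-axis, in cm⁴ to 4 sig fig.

Break the section into simple shapes (no overlaps), measuring from the bottom-left corner of the bounding box.
Plate: 25 × 2, A = 50 cm², x = 12.5 cm, Ī = 2604.17 cm⁴.
Hole 1 (subtracted): ⌀1, A = 0.785398 cm², x = 5 cm, Ī = 0.0490874 cm⁴.
Hole 2 (subtracted): ⌀1, A = 0.785398 cm², x = 10 cm, Ī = 0.0490874 cm⁴.
Hole 3 (subtracted): ⌀1, A = 0.785398 cm², x = 15 cm, Ī = 0.0490874 cm⁴.
Hole 4 (subtracted): ⌀1, A = 0.785398 cm², x = 20 cm, Ī = 0.0490874 cm⁴.
By symmetry the centroid is at mid-width, x̄ = 12.5 cm.
Transfer each piece to the centroidal y-axis using Ī + A·d² with d = x − 12.5:
  plate: d = 0 cm → contributes +2604.17 cm⁴
  hole 1: d = -7.5 cm → contributes −44.2277 cm⁴
  hole 2: d = -2.5 cm → contributes −4.95783 cm⁴
  hole 3: d = 2.5 cm → contributes −4.95783 cm⁴
  hole 4: d = 7.5 cm → contributes −44.2277 cm⁴
Total I = 2505.8 cm⁴.

Iy ≈ 2506 cm⁴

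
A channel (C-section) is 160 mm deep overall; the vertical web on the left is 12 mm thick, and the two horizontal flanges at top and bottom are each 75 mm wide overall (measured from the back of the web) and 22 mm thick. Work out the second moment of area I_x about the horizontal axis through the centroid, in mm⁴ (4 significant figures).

I_x ≈ 1.741 × 10⁷ mm⁴

Split into non-overlapping primitives; take the origin at the lower-left of the bounding box.
Web: 12 × 160, A = 1 920 mm², y = 80 mm, Ī = 4 096 000 mm⁴.
Top flange (beyond web): 63 × 22, A = 1 386 mm², y = 149 mm, Ī = 55 902 mm⁴.
Bottom flange (beyond web): 63 × 22, A = 1 386 mm², y = 11 mm, Ī = 55 902 mm⁴.
By symmetry the centroid is at mid-height, ȳ = 80 mm.
Transfer each piece to the horizontal axis through the centroid using Ī + A·d² with d = y − 80:
  web: d = 0 mm → contributes +4 096 000 mm⁴
  top flange (beyond web): d = 69 mm → contributes +6 654 648 mm⁴
  bottom flange (beyond web): d = -69 mm → contributes +6 654 648 mm⁴
Total I = 17 405 296 mm⁴.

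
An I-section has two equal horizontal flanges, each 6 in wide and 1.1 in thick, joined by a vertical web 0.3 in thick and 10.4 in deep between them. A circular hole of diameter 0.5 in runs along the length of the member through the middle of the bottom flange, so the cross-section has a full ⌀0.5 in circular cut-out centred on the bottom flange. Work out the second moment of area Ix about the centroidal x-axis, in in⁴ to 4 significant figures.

Ix ≈ 459.3 in⁴

Break the section into simple shapes (no overlaps), measuring from the bottom-left corner of the bounding box.
Bottom flange: 6 × 1.1, A = 6.6 in², y = 0.55 in, Ī = 0.6655 in⁴.
Web: 0.3 × 10.4, A = 3.12 in², y = 6.3 in, Ī = 28.1216 in⁴.
Top flange: 6 × 1.1, A = 6.6 in², y = 12.05 in, Ī = 0.6655 in⁴.
Hole (subtracted): ⌀0.5, A = 0.19635 in², y = 0.55 in, Ī = 0.00306796 in⁴.
Centroid: ȳ = ΣA·y / ΣA = 6.37002 in.
Transfer each piece to the centroidal x-axis using Ī + A·d² with d = y − 6.37002:
  bottom flange: d = -5.82002 in → contributes +224.225 in⁴
  web: d = -0.070022 in → contributes +28.1369 in⁴
  top flange: d = 5.67998 in → contributes +213.596 in⁴
  hole: d = -5.82002 in → contributes −6.65395 in⁴
Total I = 459.304 in⁴.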